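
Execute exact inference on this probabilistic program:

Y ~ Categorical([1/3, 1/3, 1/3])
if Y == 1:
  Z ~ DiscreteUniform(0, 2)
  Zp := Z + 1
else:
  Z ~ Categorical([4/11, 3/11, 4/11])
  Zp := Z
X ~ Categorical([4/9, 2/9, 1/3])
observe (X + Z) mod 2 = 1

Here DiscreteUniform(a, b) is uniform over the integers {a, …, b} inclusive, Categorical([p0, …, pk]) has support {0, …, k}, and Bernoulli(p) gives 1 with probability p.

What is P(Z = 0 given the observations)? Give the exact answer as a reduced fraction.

Enumerate traces; 12 have nonzero weight after conditioning:
  (Y=0, Z=0, X=1) weight 8/297
  (Y=0, Z=1, X=0) weight 4/99
  (Y=0, Z=1, X=2) weight 1/33
  (Y=0, Z=2, X=1) weight 8/297
  (Y=1, Z=0, X=1) weight 2/81
  (Y=1, Z=1, X=0) weight 4/81
  (Y=1, Z=1, X=2) weight 1/27
  (Y=1, Z=2, X=1) weight 2/81
  … 4 more
Group by Z:
  weight(Z=0) = 70/891
  weight(Z=1) = 203/891
  weight(Z=2) = 70/891
Total weight = 70/891 + 203/891 + 70/891 = 343/891
P(Z=0 | obs) = 70/891 / 343/891 = 10/49
P(Z=1 | obs) = 203/891 / 343/891 = 29/49
P(Z=2 | obs) = 70/891 / 343/891 = 10/49

P(Z = 0 | obs) = 10/49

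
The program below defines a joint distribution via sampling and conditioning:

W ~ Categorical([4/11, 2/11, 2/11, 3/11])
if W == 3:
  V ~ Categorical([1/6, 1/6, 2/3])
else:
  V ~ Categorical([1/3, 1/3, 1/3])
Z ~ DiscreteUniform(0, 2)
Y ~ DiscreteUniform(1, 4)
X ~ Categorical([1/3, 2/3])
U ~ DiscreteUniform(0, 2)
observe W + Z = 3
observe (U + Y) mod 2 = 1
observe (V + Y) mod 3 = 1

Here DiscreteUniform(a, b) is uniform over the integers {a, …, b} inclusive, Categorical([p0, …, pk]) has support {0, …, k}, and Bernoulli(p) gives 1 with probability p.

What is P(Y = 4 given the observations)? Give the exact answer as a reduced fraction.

Enumerate traces; 36 have nonzero weight after conditioning:
  (W=1, V=0, Z=2, Y=1, X=0, U=0) weight 1/1782
  (W=1, V=0, Z=2, Y=1, X=0, U=2) weight 1/1782
  (W=1, V=0, Z=2, Y=1, X=1, U=0) weight 1/891
  (W=1, V=0, Z=2, Y=1, X=1, U=2) weight 1/891
  (W=1, V=0, Z=2, Y=4, X=0, U=1) weight 1/1782
  (W=1, V=0, Z=2, Y=4, X=1, U=1) weight 1/891
  (W=1, V=1, Z=2, Y=3, X=0, U=0) weight 1/1782
  (W=1, V=1, Z=2, Y=3, X=0, U=2) weight 1/1782
  (W=1, V=2, Z=2, Y=2, X=0, U=1) weight 1/1782
  … 27 more
Group by Y:
  weight(Y=1) = 1/108
  weight(Y=2) = 5/594
  weight(Y=3) = 1/108
  weight(Y=4) = 1/216
Total weight = 1/108 + 5/594 + 1/108 + 1/216 = 25/792
P(Y=1 | obs) = 1/108 / 25/792 = 22/75
P(Y=2 | obs) = 5/594 / 25/792 = 4/15
P(Y=3 | obs) = 1/108 / 25/792 = 22/75
P(Y=4 | obs) = 1/216 / 25/792 = 11/75

P(Y = 4 | obs) = 11/75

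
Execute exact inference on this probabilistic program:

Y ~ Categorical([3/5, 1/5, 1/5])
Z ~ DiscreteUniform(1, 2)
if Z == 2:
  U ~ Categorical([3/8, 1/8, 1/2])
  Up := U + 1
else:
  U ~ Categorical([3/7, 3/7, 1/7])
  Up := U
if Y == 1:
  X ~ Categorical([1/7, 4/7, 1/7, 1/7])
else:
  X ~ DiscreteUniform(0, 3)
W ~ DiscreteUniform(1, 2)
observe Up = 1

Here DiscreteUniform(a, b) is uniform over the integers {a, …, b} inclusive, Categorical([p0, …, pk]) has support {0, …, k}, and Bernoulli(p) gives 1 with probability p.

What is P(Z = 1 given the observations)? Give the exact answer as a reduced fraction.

Enumerate traces; 48 have nonzero weight after conditioning:
  (Y=0, Z=1, U=1, X=0, W=1) weight 9/560
  (Y=0, Z=1, U=1, X=0, W=2) weight 9/560
  (Y=0, Z=1, U=1, X=1, W=1) weight 9/560
  (Y=0, Z=1, U=1, X=1, W=2) weight 9/560
  (Y=0, Z=1, U=1, X=2, W=1) weight 9/560
  (Y=0, Z=1, U=1, X=2, W=2) weight 9/560
  (Y=0, Z=1, U=1, X=3, W=1) weight 9/560
  (Y=0, Z=1, U=1, X=3, W=2) weight 9/560
  (Y=0, Z=2, U=0, X=0, W=1) weight 9/640
  … 39 more
Group by Z:
  weight(Z=1) = 3/14
  weight(Z=2) = 3/16
Total weight = 3/14 + 3/16 = 45/112
P(Z=1 | obs) = 3/14 / 45/112 = 8/15
P(Z=2 | obs) = 3/16 / 45/112 = 7/15

P(Z = 1 | obs) = 8/15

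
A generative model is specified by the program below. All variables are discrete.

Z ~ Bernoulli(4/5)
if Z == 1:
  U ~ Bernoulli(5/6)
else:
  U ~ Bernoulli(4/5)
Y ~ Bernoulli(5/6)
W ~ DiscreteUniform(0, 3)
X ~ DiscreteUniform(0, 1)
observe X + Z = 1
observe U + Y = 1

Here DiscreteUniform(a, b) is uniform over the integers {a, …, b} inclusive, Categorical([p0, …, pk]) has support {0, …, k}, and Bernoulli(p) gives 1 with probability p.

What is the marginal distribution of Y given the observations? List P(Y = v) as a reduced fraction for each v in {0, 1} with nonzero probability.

Enumerate traces; 16 have nonzero weight after conditioning:
  (Z=0, U=0, Y=1, W=0, X=1) weight 1/240
  (Z=0, U=0, Y=1, W=1, X=1) weight 1/240
  (Z=0, U=0, Y=1, W=2, X=1) weight 1/240
  (Z=0, U=0, Y=1, W=3, X=1) weight 1/240
  (Z=0, U=1, Y=0, W=0, X=1) weight 1/300
  (Z=0, U=1, Y=0, W=1, X=1) weight 1/300
  (Z=0, U=1, Y=0, W=2, X=1) weight 1/300
  (Z=0, U=1, Y=0, W=3, X=1) weight 1/300
  … 8 more
Group by Y:
  weight(Y=0) = 31/450
  weight(Y=1) = 13/180
Total weight = 31/450 + 13/180 = 127/900
P(Y=0 | obs) = 31/450 / 127/900 = 62/127
P(Y=1 | obs) = 13/180 / 127/900 = 65/127

P(Y=0) = 62/127, P(Y=1) = 65/127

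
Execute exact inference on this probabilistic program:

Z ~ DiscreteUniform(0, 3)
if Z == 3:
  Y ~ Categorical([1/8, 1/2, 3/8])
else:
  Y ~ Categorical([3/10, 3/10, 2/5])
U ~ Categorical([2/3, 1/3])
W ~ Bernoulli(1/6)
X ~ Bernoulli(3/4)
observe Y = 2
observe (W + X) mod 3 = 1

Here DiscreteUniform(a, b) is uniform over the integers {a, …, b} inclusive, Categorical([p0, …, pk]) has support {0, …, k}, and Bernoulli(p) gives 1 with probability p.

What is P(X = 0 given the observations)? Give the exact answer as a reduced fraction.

P(X = 0 | obs) = 1/16

Enumerate traces; 16 have nonzero weight after conditioning:
  (Z=0, Y=2, U=0, W=0, X=1) weight 1/24
  (Z=0, Y=2, U=0, W=1, X=0) weight 1/360
  (Z=0, Y=2, U=1, W=0, X=1) weight 1/48
  (Z=0, Y=2, U=1, W=1, X=0) weight 1/720
  (Z=1, Y=2, U=0, W=0, X=1) weight 1/24
  (Z=1, Y=2, U=0, W=1, X=0) weight 1/360
  (Z=1, Y=2, U=1, W=0, X=1) weight 1/48
  (Z=1, Y=2, U=1, W=1, X=0) weight 1/720
  … 8 more
Group by X:
  weight(X=0) = 21/1280
  weight(X=1) = 63/256
Total weight = 21/1280 + 63/256 = 21/80
P(X=0 | obs) = 21/1280 / 21/80 = 1/16
P(X=1 | obs) = 63/256 / 21/80 = 15/16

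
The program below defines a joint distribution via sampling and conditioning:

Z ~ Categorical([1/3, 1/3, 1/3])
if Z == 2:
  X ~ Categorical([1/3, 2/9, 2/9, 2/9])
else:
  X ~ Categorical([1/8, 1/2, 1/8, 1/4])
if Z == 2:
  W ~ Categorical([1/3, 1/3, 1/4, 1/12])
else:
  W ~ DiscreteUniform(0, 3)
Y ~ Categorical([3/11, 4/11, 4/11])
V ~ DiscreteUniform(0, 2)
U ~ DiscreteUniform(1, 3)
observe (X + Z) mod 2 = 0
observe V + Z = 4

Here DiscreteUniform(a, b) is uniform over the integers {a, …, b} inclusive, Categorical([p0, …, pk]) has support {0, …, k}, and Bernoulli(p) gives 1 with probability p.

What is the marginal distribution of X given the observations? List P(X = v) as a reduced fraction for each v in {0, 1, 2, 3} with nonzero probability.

P(X=0) = 3/5, P(X=2) = 2/5

Enumerate traces; 72 have nonzero weight after conditioning:
  (Z=2, X=0, W=0, Y=0, V=2, U=1) weight 1/891
  (Z=2, X=0, W=0, Y=0, V=2, U=2) weight 1/891
  (Z=2, X=0, W=0, Y=0, V=2, U=3) weight 1/891
  (Z=2, X=0, W=0, Y=1, V=2, U=1) weight 4/2673
  (Z=2, X=0, W=0, Y=1, V=2, U=2) weight 4/2673
  (Z=2, X=0, W=0, Y=1, V=2, U=3) weight 4/2673
  (Z=2, X=0, W=0, Y=2, V=2, U=1) weight 4/2673
  (Z=2, X=0, W=0, Y=2, V=2, U=2) weight 4/2673
  (Z=2, X=2, W=0, Y=0, V=2, U=1) weight 2/2673
  … 63 more
Group by X:
  weight(X=0) = 1/27
  weight(X=2) = 2/81
Total weight = 1/27 + 2/81 = 5/81
P(X=0 | obs) = 1/27 / 5/81 = 3/5
P(X=2 | obs) = 2/81 / 5/81 = 2/5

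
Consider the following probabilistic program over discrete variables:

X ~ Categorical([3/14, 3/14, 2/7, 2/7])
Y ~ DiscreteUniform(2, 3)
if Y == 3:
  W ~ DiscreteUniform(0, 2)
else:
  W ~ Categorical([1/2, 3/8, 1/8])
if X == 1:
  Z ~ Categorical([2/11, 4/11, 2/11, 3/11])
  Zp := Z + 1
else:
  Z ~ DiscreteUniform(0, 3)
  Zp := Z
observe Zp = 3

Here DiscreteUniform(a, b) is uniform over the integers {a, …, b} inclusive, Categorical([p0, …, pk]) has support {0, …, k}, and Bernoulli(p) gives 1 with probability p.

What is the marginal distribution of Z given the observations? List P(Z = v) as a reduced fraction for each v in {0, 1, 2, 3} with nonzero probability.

Enumerate traces; 24 have nonzero weight after conditioning:
  (X=0, Y=2, W=0, Z=3) weight 3/224
  (X=0, Y=2, W=1, Z=3) weight 9/896
  (X=0, Y=2, W=2, Z=3) weight 3/896
  (X=0, Y=3, W=0, Z=3) weight 1/112
  (X=0, Y=3, W=1, Z=3) weight 1/112
  (X=0, Y=3, W=2, Z=3) weight 1/112
  (X=1, Y=2, W=0, Z=2) weight 3/308
  (X=1, Y=2, W=1, Z=2) weight 9/1232
  … 16 more
Group by Z:
  weight(Z=2) = 3/77
  weight(Z=3) = 11/56
Total weight = 3/77 + 11/56 = 145/616
P(Z=2 | obs) = 3/77 / 145/616 = 24/145
P(Z=3 | obs) = 11/56 / 145/616 = 121/145

P(Z=2) = 24/145, P(Z=3) = 121/145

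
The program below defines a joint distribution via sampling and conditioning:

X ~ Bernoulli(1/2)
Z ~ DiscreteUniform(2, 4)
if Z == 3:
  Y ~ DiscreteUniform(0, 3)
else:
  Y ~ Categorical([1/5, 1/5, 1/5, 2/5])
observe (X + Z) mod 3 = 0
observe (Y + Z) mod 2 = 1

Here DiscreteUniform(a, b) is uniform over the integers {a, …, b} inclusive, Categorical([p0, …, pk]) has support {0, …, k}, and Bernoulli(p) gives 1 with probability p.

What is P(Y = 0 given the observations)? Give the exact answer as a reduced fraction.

Enumerate traces; 4 have nonzero weight after conditioning:
  (X=0, Z=3, Y=0) weight 1/24
  (X=0, Z=3, Y=2) weight 1/24
  (X=1, Z=2, Y=1) weight 1/30
  (X=1, Z=2, Y=3) weight 1/15
Group by Y:
  weight(Y=0) = 1/24
  weight(Y=1) = 1/30
  weight(Y=2) = 1/24
  weight(Y=3) = 1/15
Total weight = 1/24 + 1/30 + 1/24 + 1/15 = 11/60
P(Y=0 | obs) = 1/24 / 11/60 = 5/22
P(Y=1 | obs) = 1/30 / 11/60 = 2/11
P(Y=2 | obs) = 1/24 / 11/60 = 5/22
P(Y=3 | obs) = 1/15 / 11/60 = 4/11

P(Y = 0 | obs) = 5/22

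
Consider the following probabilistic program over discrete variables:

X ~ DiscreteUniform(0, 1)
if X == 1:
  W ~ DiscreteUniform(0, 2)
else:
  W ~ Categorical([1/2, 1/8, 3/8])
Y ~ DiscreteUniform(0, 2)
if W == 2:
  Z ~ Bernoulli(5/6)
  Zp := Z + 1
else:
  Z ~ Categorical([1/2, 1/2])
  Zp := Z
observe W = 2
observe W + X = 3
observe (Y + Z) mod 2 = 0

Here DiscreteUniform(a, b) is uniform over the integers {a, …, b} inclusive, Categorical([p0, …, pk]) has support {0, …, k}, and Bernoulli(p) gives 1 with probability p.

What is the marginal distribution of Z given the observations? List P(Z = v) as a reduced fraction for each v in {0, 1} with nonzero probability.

Enumerate traces; 3 have nonzero weight after conditioning:
  (X=1, W=2, Y=0, Z=0) weight 1/108
  (X=1, W=2, Y=1, Z=1) weight 5/108
  (X=1, W=2, Y=2, Z=0) weight 1/108
Group by Z:
  weight(Z=0) = 1/54
  weight(Z=1) = 5/108
Total weight = 1/54 + 5/108 = 7/108
P(Z=0 | obs) = 1/54 / 7/108 = 2/7
P(Z=1 | obs) = 5/108 / 7/108 = 5/7

P(Z=0) = 2/7, P(Z=1) = 5/7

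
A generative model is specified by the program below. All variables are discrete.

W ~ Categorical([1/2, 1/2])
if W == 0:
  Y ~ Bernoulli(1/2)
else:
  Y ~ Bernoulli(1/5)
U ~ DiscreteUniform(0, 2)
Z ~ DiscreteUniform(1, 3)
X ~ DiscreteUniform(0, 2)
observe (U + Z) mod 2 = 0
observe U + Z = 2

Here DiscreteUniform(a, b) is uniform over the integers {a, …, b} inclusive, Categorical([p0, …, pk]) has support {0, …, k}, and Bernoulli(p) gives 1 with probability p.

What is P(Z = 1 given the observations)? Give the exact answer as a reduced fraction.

P(Z = 1 | obs) = 1/2

Enumerate traces; 24 have nonzero weight after conditioning:
  (W=0, Y=0, U=0, Z=2, X=0) weight 1/108
  (W=0, Y=0, U=0, Z=2, X=1) weight 1/108
  (W=0, Y=0, U=0, Z=2, X=2) weight 1/108
  (W=0, Y=0, U=1, Z=1, X=0) weight 1/108
  (W=0, Y=0, U=1, Z=1, X=1) weight 1/108
  (W=0, Y=0, U=1, Z=1, X=2) weight 1/108
  (W=0, Y=1, U=0, Z=2, X=0) weight 1/108
  (W=0, Y=1, U=0, Z=2, X=1) weight 1/108
  … 16 more
Group by Z:
  weight(Z=1) = 1/9
  weight(Z=2) = 1/9
Total weight = 1/9 + 1/9 = 2/9
P(Z=1 | obs) = 1/9 / 2/9 = 1/2
P(Z=2 | obs) = 1/9 / 2/9 = 1/2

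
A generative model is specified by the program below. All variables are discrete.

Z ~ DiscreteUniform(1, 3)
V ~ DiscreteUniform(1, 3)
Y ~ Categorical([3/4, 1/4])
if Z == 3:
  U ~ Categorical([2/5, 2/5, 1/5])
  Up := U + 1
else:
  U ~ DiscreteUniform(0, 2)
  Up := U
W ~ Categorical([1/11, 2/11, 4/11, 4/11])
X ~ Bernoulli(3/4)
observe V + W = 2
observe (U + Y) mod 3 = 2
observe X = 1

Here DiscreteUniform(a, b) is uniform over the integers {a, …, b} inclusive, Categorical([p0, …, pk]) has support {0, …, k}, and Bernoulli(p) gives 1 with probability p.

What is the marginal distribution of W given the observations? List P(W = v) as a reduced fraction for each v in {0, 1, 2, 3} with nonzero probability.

Enumerate traces; 12 have nonzero weight after conditioning:
  (Z=1, V=1, Y=0, U=2, W=1, X=1) weight 1/264
  (Z=1, V=1, Y=1, U=1, W=1, X=1) weight 1/792
  (Z=1, V=2, Y=0, U=2, W=0, X=1) weight 1/528
  (Z=1, V=2, Y=1, U=1, W=0, X=1) weight 1/1584
  (Z=2, V=1, Y=0, U=2, W=1, X=1) weight 1/264
  (Z=2, V=1, Y=1, U=1, W=1, X=1) weight 1/792
  (Z=2, V=2, Y=0, U=2, W=0, X=1) weight 1/528
  (Z=2, V=2, Y=1, U=1, W=0, X=1) weight 1/1584
  … 4 more
Group by W:
  weight(W=0) = 1/144
  weight(W=1) = 1/72
Total weight = 1/144 + 1/72 = 1/48
P(W=0 | obs) = 1/144 / 1/48 = 1/3
P(W=1 | obs) = 1/72 / 1/48 = 2/3

P(W=0) = 1/3, P(W=1) = 2/3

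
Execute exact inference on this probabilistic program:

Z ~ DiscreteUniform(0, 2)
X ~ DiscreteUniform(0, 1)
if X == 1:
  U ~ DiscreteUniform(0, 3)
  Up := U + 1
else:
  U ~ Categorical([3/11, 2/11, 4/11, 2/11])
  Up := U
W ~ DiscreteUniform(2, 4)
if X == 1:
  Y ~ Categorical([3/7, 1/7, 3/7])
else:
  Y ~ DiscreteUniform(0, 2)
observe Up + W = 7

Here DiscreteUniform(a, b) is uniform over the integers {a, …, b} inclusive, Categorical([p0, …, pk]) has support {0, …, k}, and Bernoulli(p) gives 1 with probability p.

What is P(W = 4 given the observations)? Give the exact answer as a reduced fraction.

Enumerate traces; 27 have nonzero weight after conditioning:
  (Z=0, X=0, U=3, W=4, Y=0) weight 1/297
  (Z=0, X=0, U=3, W=4, Y=1) weight 1/297
  (Z=0, X=0, U=3, W=4, Y=2) weight 1/297
  (Z=0, X=1, U=2, W=4, Y=0) weight 1/168
  (Z=0, X=1, U=2, W=4, Y=1) weight 1/504
  (Z=0, X=1, U=2, W=4, Y=2) weight 1/168
  (Z=0, X=1, U=3, W=3, Y=0) weight 1/168
  (Z=0, X=1, U=3, W=3, Y=1) weight 1/504
  … 19 more
Group by W:
  weight(W=3) = 1/24
  weight(W=4) = 19/264
Total weight = 1/24 + 19/264 = 5/44
P(W=3 | obs) = 1/24 / 5/44 = 11/30
P(W=4 | obs) = 19/264 / 5/44 = 19/30

P(W = 4 | obs) = 19/30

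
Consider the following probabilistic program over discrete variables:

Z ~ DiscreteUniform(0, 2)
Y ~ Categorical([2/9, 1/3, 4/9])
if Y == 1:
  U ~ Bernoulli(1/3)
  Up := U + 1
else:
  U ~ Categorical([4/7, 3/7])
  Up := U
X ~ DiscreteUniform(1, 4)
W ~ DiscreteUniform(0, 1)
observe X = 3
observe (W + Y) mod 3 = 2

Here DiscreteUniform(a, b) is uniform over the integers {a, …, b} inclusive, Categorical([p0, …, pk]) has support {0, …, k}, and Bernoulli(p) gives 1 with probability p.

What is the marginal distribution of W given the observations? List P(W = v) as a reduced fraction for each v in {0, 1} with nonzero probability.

Enumerate traces; 12 have nonzero weight after conditioning:
  (Z=0, Y=1, U=0, X=3, W=1) weight 1/108
  (Z=0, Y=1, U=1, X=3, W=1) weight 1/216
  (Z=0, Y=2, U=0, X=3, W=0) weight 2/189
  (Z=0, Y=2, U=1, X=3, W=0) weight 1/126
  (Z=1, Y=1, U=0, X=3, W=1) weight 1/108
  (Z=1, Y=1, U=1, X=3, W=1) weight 1/216
  (Z=1, Y=2, U=0, X=3, W=0) weight 2/189
  (Z=1, Y=2, U=1, X=3, W=0) weight 1/126
  … 4 more
Group by W:
  weight(W=0) = 1/18
  weight(W=1) = 1/24
Total weight = 1/18 + 1/24 = 7/72
P(W=0 | obs) = 1/18 / 7/72 = 4/7
P(W=1 | obs) = 1/24 / 7/72 = 3/7

P(W=0) = 4/7, P(W=1) = 3/7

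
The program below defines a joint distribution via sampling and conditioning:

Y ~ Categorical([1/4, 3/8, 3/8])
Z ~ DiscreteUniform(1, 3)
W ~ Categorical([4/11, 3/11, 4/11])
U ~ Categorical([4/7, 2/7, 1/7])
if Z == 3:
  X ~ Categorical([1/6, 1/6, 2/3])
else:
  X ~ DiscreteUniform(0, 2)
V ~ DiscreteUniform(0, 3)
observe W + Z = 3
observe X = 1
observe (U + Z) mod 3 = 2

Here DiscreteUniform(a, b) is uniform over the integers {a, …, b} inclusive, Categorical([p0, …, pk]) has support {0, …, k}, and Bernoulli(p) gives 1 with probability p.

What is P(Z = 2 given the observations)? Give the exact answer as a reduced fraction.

P(Z = 2 | obs) = 6/11

Enumerate traces; 36 have nonzero weight after conditioning:
  (Y=0, Z=1, W=2, U=1, X=1, V=0) weight 1/1386
  (Y=0, Z=1, W=2, U=1, X=1, V=1) weight 1/1386
  (Y=0, Z=1, W=2, U=1, X=1, V=2) weight 1/1386
  (Y=0, Z=1, W=2, U=1, X=1, V=3) weight 1/1386
  (Y=0, Z=2, W=1, U=0, X=1, V=0) weight 1/924
  (Y=0, Z=2, W=1, U=0, X=1, V=1) weight 1/924
  (Y=0, Z=2, W=1, U=0, X=1, V=2) weight 1/924
  (Y=0, Z=2, W=1, U=0, X=1, V=3) weight 1/924
  (Y=0, Z=3, W=0, U=2, X=1, V=0) weight 1/5544
  … 27 more
Group by Z:
  weight(Z=1) = 8/693
  weight(Z=2) = 4/231
  weight(Z=3) = 2/693
Total weight = 8/693 + 4/231 + 2/693 = 2/63
P(Z=1 | obs) = 8/693 / 2/63 = 4/11
P(Z=2 | obs) = 4/231 / 2/63 = 6/11
P(Z=3 | obs) = 2/693 / 2/63 = 1/11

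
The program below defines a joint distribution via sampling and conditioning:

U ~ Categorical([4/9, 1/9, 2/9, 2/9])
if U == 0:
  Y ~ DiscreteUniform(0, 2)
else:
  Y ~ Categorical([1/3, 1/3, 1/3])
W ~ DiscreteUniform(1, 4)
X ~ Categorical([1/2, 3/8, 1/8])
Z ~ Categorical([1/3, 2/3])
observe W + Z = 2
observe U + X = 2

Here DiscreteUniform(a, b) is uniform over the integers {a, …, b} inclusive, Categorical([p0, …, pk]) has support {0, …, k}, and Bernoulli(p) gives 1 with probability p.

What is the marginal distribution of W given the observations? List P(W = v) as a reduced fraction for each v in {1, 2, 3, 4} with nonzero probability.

Enumerate traces; 18 have nonzero weight after conditioning:
  (U=0, Y=0, W=1, X=2, Z=1) weight 1/324
  (U=0, Y=0, W=2, X=2, Z=0) weight 1/648
  (U=0, Y=1, W=1, X=2, Z=1) weight 1/324
  (U=0, Y=1, W=2, X=2, Z=0) weight 1/648
  (U=0, Y=2, W=1, X=2, Z=1) weight 1/324
  (U=0, Y=2, W=2, X=2, Z=0) weight 1/648
  (U=1, Y=0, W=1, X=1, Z=1) weight 1/432
  (U=1, Y=0, W=2, X=1, Z=0) weight 1/864
  … 10 more
Group by W:
  weight(W=1) = 5/144
  weight(W=2) = 5/288
Total weight = 5/144 + 5/288 = 5/96
P(W=1 | obs) = 5/144 / 5/96 = 2/3
P(W=2 | obs) = 5/288 / 5/96 = 1/3

P(W=1) = 2/3, P(W=2) = 1/3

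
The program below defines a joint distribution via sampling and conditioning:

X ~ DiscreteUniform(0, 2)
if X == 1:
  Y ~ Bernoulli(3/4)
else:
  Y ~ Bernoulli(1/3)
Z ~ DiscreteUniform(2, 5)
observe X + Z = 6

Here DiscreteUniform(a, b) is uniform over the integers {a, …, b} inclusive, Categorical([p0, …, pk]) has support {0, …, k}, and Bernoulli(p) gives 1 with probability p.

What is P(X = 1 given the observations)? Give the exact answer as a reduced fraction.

P(X = 1 | obs) = 1/2

Enumerate traces; 4 have nonzero weight after conditioning:
  (X=1, Y=0, Z=5) weight 1/48
  (X=1, Y=1, Z=5) weight 1/16
  (X=2, Y=0, Z=4) weight 1/18
  (X=2, Y=1, Z=4) weight 1/36
Group by X:
  weight(X=1) = 1/12
  weight(X=2) = 1/12
Total weight = 1/12 + 1/12 = 1/6
P(X=1 | obs) = 1/12 / 1/6 = 1/2
P(X=2 | obs) = 1/12 / 1/6 = 1/2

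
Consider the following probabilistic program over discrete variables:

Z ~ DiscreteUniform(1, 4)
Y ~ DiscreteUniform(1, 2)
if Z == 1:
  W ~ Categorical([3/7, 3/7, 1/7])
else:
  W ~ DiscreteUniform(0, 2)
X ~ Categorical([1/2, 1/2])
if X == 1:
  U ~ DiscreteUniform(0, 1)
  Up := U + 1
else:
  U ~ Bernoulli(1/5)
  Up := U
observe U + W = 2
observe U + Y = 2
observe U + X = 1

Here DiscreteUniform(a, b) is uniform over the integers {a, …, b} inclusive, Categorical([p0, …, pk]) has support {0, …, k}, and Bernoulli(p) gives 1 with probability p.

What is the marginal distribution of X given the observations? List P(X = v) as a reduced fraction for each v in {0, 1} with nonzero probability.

P(X=0) = 1/3, P(X=1) = 2/3

Enumerate traces; 8 have nonzero weight after conditioning:
  (Z=1, Y=1, W=1, X=0, U=1) weight 3/560
  (Z=1, Y=2, W=2, X=1, U=0) weight 1/224
  (Z=2, Y=1, W=1, X=0, U=1) weight 1/240
  (Z=2, Y=2, W=2, X=1, U=0) weight 1/96
  (Z=3, Y=1, W=1, X=0, U=1) weight 1/240
  (Z=3, Y=2, W=2, X=1, U=0) weight 1/96
  (Z=4, Y=1, W=1, X=0, U=1) weight 1/240
  (Z=4, Y=2, W=2, X=1, U=0) weight 1/96
Group by X:
  weight(X=0) = 1/56
  weight(X=1) = 1/28
Total weight = 1/56 + 1/28 = 3/56
P(X=0 | obs) = 1/56 / 3/56 = 1/3
P(X=1 | obs) = 1/28 / 3/56 = 2/3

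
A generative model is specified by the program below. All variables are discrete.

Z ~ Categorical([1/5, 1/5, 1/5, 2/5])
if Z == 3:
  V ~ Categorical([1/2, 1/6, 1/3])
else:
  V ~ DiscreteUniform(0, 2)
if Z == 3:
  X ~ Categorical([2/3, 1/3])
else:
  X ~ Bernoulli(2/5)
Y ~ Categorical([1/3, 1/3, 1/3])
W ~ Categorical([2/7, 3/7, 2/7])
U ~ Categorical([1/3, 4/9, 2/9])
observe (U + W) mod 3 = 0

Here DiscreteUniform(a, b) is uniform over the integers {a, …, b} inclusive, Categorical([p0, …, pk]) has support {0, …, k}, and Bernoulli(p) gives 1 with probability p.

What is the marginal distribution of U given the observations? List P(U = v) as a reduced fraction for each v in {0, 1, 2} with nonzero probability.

P(U=0) = 3/10, P(U=1) = 2/5, P(U=2) = 3/10

Enumerate traces; 216 have nonzero weight after conditioning:
  (Z=0, V=0, X=0, Y=0, W=0, U=0) weight 2/1575
  (Z=0, V=0, X=0, Y=0, W=1, U=2) weight 2/1575
  (Z=0, V=0, X=0, Y=0, W=2, U=1) weight 8/4725
  (Z=0, V=0, X=0, Y=1, W=0, U=0) weight 2/1575
  (Z=0, V=0, X=0, Y=1, W=1, U=2) weight 2/1575
  (Z=0, V=0, X=0, Y=1, W=2, U=1) weight 8/4725
  (Z=0, V=0, X=0, Y=2, W=0, U=0) weight 2/1575
  (Z=0, V=0, X=0, Y=2, W=1, U=2) weight 2/1575
  … 208 more
Group by U:
  weight(U=0) = 2/21
  weight(U=1) = 8/63
  weight(U=2) = 2/21
Total weight = 2/21 + 8/63 + 2/21 = 20/63
P(U=0 | obs) = 2/21 / 20/63 = 3/10
P(U=1 | obs) = 8/63 / 20/63 = 2/5
P(U=2 | obs) = 2/21 / 20/63 = 3/10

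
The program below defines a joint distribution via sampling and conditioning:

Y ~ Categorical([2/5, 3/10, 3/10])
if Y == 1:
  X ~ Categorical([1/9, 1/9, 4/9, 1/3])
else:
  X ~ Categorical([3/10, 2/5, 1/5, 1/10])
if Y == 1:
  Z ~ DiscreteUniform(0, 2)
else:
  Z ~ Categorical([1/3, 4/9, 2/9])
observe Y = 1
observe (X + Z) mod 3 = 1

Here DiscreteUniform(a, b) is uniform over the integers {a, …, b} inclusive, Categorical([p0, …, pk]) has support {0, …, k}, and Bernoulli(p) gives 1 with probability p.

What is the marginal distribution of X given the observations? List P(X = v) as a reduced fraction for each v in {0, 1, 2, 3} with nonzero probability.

P(X=0) = 1/9, P(X=1) = 1/9, P(X=2) = 4/9, P(X=3) = 1/3

Enumerate traces; 4 have nonzero weight after conditioning:
  (Y=1, X=0, Z=1) weight 1/90
  (Y=1, X=1, Z=0) weight 1/90
  (Y=1, X=2, Z=2) weight 2/45
  (Y=1, X=3, Z=1) weight 1/30
Group by X:
  weight(X=0) = 1/90
  weight(X=1) = 1/90
  weight(X=2) = 2/45
  weight(X=3) = 1/30
Total weight = 1/90 + 1/90 + 2/45 + 1/30 = 1/10
P(X=0 | obs) = 1/90 / 1/10 = 1/9
P(X=1 | obs) = 1/90 / 1/10 = 1/9
P(X=2 | obs) = 2/45 / 1/10 = 4/9
P(X=3 | obs) = 1/30 / 1/10 = 1/3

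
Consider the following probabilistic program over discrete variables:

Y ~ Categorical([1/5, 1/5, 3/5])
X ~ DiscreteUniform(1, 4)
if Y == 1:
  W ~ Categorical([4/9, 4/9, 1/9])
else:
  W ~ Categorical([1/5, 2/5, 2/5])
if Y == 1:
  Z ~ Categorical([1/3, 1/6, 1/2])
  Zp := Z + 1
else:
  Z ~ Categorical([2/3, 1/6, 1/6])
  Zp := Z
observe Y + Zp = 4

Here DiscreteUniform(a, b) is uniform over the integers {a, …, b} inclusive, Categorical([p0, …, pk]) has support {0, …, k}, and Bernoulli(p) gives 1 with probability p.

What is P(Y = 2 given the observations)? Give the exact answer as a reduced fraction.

Enumerate traces; 24 have nonzero weight after conditioning:
  (Y=1, X=1, W=0, Z=2) weight 1/90
  (Y=1, X=1, W=1, Z=2) weight 1/90
  (Y=1, X=1, W=2, Z=2) weight 1/360
  (Y=1, X=2, W=0, Z=2) weight 1/90
  (Y=1, X=2, W=1, Z=2) weight 1/90
  (Y=1, X=2, W=2, Z=2) weight 1/360
  (Y=1, X=3, W=0, Z=2) weight 1/90
  (Y=1, X=3, W=1, Z=2) weight 1/90
  (Y=2, X=1, W=0, Z=2) weight 1/200
  … 15 more
Group by Y:
  weight(Y=1) = 1/10
  weight(Y=2) = 1/10
Total weight = 1/10 + 1/10 = 1/5
P(Y=1 | obs) = 1/10 / 1/5 = 1/2
P(Y=2 | obs) = 1/10 / 1/5 = 1/2

P(Y = 2 | obs) = 1/2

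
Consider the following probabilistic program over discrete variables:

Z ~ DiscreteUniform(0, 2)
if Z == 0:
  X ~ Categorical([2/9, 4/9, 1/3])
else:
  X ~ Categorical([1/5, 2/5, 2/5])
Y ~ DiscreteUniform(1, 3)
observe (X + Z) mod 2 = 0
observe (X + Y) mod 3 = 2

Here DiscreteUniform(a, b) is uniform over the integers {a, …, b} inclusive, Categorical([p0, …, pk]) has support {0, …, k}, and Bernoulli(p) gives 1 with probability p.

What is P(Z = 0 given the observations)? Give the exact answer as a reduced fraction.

P(Z = 0 | obs) = 5/14

Enumerate traces; 5 have nonzero weight after conditioning:
  (Z=0, X=0, Y=2) weight 2/81
  (Z=0, X=2, Y=3) weight 1/27
  (Z=1, X=1, Y=1) weight 2/45
  (Z=2, X=0, Y=2) weight 1/45
  (Z=2, X=2, Y=3) weight 2/45
Group by Z:
  weight(Z=0) = 5/81
  weight(Z=1) = 2/45
  weight(Z=2) = 1/15
Total weight = 5/81 + 2/45 + 1/15 = 14/81
P(Z=0 | obs) = 5/81 / 14/81 = 5/14
P(Z=1 | obs) = 2/45 / 14/81 = 9/35
P(Z=2 | obs) = 1/15 / 14/81 = 27/70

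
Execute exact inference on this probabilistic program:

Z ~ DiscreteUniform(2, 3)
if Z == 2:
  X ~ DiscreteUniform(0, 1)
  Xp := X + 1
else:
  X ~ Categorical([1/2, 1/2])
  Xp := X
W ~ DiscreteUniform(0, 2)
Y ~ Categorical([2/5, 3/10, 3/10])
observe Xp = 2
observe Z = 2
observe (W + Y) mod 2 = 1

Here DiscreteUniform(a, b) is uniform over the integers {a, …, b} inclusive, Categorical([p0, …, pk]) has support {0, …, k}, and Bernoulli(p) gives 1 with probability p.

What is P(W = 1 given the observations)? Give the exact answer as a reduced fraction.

P(W = 1 | obs) = 7/13

Enumerate traces; 4 have nonzero weight after conditioning:
  (Z=2, X=1, W=0, Y=1) weight 1/40
  (Z=2, X=1, W=1, Y=0) weight 1/30
  (Z=2, X=1, W=1, Y=2) weight 1/40
  (Z=2, X=1, W=2, Y=1) weight 1/40
Group by W:
  weight(W=0) = 1/40
  weight(W=1) = 7/120
  weight(W=2) = 1/40
Total weight = 1/40 + 7/120 + 1/40 = 13/120
P(W=0 | obs) = 1/40 / 13/120 = 3/13
P(W=1 | obs) = 7/120 / 13/120 = 7/13
P(W=2 | obs) = 1/40 / 13/120 = 3/13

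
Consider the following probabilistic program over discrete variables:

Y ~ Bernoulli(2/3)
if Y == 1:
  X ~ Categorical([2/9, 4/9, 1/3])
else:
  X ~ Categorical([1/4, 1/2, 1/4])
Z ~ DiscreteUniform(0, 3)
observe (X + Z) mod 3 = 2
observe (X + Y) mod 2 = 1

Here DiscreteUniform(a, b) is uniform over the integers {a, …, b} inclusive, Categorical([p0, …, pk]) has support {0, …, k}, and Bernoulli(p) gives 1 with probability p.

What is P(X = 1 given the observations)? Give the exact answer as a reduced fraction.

Enumerate traces; 4 have nonzero weight after conditioning:
  (Y=0, X=1, Z=1) weight 1/24
  (Y=1, X=0, Z=2) weight 1/27
  (Y=1, X=2, Z=0) weight 1/18
  (Y=1, X=2, Z=3) weight 1/18
Group by X:
  weight(X=0) = 1/27
  weight(X=1) = 1/24
  weight(X=2) = 1/9
Total weight = 1/27 + 1/24 + 1/9 = 41/216
P(X=0 | obs) = 1/27 / 41/216 = 8/41
P(X=1 | obs) = 1/24 / 41/216 = 9/41
P(X=2 | obs) = 1/9 / 41/216 = 24/41

P(X = 1 | obs) = 9/41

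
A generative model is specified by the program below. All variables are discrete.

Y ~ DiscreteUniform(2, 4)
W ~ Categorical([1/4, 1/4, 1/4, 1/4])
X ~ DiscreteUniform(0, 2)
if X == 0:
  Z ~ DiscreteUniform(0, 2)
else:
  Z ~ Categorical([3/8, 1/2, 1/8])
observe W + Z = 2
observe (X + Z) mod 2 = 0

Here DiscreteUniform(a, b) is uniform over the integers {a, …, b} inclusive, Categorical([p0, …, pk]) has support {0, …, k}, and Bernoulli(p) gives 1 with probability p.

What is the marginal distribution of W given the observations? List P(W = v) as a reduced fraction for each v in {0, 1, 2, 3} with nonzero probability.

P(W=0) = 11/40, P(W=1) = 3/10, P(W=2) = 17/40

Enumerate traces; 15 have nonzero weight after conditioning:
  (Y=2, W=0, X=0, Z=2) weight 1/108
  (Y=2, W=0, X=2, Z=2) weight 1/288
  (Y=2, W=1, X=1, Z=1) weight 1/72
  (Y=2, W=2, X=0, Z=0) weight 1/108
  (Y=2, W=2, X=2, Z=0) weight 1/96
  (Y=3, W=0, X=0, Z=2) weight 1/108
  (Y=3, W=0, X=2, Z=2) weight 1/288
  (Y=3, W=1, X=1, Z=1) weight 1/72
  … 7 more
Group by W:
  weight(W=0) = 11/288
  weight(W=1) = 1/24
  weight(W=2) = 17/288
Total weight = 11/288 + 1/24 + 17/288 = 5/36
P(W=0 | obs) = 11/288 / 5/36 = 11/40
P(W=1 | obs) = 1/24 / 5/36 = 3/10
P(W=2 | obs) = 17/288 / 5/36 = 17/40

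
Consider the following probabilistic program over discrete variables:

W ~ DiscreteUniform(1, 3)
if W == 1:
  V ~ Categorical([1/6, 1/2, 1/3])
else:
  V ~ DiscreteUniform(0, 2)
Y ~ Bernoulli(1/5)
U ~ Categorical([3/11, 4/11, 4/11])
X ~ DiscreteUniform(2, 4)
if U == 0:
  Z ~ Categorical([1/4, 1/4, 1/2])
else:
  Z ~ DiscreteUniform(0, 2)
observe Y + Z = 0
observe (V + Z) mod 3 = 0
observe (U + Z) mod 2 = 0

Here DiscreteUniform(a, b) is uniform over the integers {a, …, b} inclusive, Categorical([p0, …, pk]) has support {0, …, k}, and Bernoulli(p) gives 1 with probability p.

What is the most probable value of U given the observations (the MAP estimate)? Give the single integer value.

argmax_v P(U = v | obs) = 2

Enumerate traces; 18 have nonzero weight after conditioning:
  (W=1, V=0, Y=0, U=0, X=2, Z=0) weight 1/990
  (W=1, V=0, Y=0, U=0, X=3, Z=0) weight 1/990
  (W=1, V=0, Y=0, U=0, X=4, Z=0) weight 1/990
  (W=1, V=0, Y=0, U=2, X=2, Z=0) weight 8/4455
  (W=1, V=0, Y=0, U=2, X=3, Z=0) weight 8/4455
  (W=1, V=0, Y=0, U=2, X=4, Z=0) weight 8/4455
  (W=2, V=0, Y=0, U=0, X=2, Z=0) weight 1/495
  (W=2, V=0, Y=0, U=0, X=3, Z=0) weight 1/495
  … 10 more
Group by U:
  weight(U=0) = 1/66
  weight(U=2) = 8/297
Total weight = 1/66 + 8/297 = 25/594
P(U=0 | obs) = 1/66 / 25/594 = 9/25
P(U=2 | obs) = 8/297 / 25/594 = 16/25
argmax = 2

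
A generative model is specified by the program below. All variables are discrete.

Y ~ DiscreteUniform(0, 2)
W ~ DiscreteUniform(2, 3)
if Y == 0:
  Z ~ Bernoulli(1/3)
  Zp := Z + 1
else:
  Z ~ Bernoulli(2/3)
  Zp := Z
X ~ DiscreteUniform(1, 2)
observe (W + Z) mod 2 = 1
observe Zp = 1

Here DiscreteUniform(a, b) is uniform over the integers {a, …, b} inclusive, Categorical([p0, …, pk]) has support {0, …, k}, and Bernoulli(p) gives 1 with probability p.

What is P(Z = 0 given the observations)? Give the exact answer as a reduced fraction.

Enumerate traces; 6 have nonzero weight after conditioning:
  (Y=0, W=3, Z=0, X=1) weight 1/18
  (Y=0, W=3, Z=0, X=2) weight 1/18
  (Y=1, W=2, Z=1, X=1) weight 1/18
  (Y=1, W=2, Z=1, X=2) weight 1/18
  (Y=2, W=2, Z=1, X=1) weight 1/18
  (Y=2, W=2, Z=1, X=2) weight 1/18
Group by Z:
  weight(Z=0) = 1/9
  weight(Z=1) = 2/9
Total weight = 1/9 + 2/9 = 1/3
P(Z=0 | obs) = 1/9 / 1/3 = 1/3
P(Z=1 | obs) = 2/9 / 1/3 = 2/3

P(Z = 0 | obs) = 1/3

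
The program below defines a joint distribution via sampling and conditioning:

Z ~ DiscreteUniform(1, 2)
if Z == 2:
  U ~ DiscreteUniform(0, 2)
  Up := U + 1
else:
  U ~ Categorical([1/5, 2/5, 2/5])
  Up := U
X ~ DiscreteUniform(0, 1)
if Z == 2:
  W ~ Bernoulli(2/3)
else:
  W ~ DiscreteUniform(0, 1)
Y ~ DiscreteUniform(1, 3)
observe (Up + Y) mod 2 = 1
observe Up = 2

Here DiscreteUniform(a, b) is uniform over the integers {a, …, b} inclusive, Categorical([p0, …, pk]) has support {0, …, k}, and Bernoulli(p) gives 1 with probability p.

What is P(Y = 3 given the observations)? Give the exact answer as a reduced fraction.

Enumerate traces; 16 have nonzero weight after conditioning:
  (Z=1, U=2, X=0, W=0, Y=1) weight 1/60
  (Z=1, U=2, X=0, W=0, Y=3) weight 1/60
  (Z=1, U=2, X=0, W=1, Y=1) weight 1/60
  (Z=1, U=2, X=0, W=1, Y=3) weight 1/60
  (Z=1, U=2, X=1, W=0, Y=1) weight 1/60
  (Z=1, U=2, X=1, W=0, Y=3) weight 1/60
  (Z=1, U=2, X=1, W=1, Y=1) weight 1/60
  (Z=1, U=2, X=1, W=1, Y=3) weight 1/60
  … 8 more
Group by Y:
  weight(Y=1) = 11/90
  weight(Y=3) = 11/90
Total weight = 11/90 + 11/90 = 11/45
P(Y=1 | obs) = 11/90 / 11/45 = 1/2
P(Y=3 | obs) = 11/90 / 11/45 = 1/2

P(Y = 3 | obs) = 1/2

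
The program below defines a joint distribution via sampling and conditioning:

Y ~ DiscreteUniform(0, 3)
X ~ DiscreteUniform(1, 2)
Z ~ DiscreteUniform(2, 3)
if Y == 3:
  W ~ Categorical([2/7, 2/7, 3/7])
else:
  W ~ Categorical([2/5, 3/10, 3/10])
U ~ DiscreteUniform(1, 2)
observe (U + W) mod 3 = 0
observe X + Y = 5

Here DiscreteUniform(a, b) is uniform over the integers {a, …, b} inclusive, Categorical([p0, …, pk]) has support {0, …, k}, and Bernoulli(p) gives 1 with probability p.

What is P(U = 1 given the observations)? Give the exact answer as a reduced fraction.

P(U = 1 | obs) = 3/5

Enumerate traces; 4 have nonzero weight after conditioning:
  (Y=3, X=2, Z=2, W=1, U=2) weight 1/112
  (Y=3, X=2, Z=2, W=2, U=1) weight 3/224
  (Y=3, X=2, Z=3, W=1, U=2) weight 1/112
  (Y=3, X=2, Z=3, W=2, U=1) weight 3/224
Group by U:
  weight(U=1) = 3/112
  weight(U=2) = 1/56
Total weight = 3/112 + 1/56 = 5/112
P(U=1 | obs) = 3/112 / 5/112 = 3/5
P(U=2 | obs) = 1/56 / 5/112 = 2/5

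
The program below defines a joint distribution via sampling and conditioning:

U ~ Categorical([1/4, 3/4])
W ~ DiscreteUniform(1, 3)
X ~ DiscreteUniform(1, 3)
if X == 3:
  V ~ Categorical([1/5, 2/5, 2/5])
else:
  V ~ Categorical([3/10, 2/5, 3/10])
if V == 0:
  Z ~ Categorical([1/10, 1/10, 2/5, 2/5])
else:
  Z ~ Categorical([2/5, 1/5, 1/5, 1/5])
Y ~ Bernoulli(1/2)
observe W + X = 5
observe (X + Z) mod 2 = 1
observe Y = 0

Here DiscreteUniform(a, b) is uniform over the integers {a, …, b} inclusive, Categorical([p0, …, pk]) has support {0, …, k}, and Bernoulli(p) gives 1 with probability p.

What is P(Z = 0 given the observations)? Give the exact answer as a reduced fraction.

Enumerate traces; 24 have nonzero weight after conditioning:
  (U=0, W=2, X=3, V=0, Z=0, Y=0) weight 1/3600
  (U=0, W=2, X=3, V=0, Z=2, Y=0) weight 1/900
  (U=0, W=2, X=3, V=1, Z=0, Y=0) weight 1/450
  (U=0, W=2, X=3, V=1, Z=2, Y=0) weight 1/900
  (U=0, W=2, X=3, V=2, Z=0, Y=0) weight 1/450
  (U=0, W=2, X=3, V=2, Z=2, Y=0) weight 1/900
  (U=0, W=3, X=2, V=0, Z=1, Y=0) weight 1/2400
  (U=0, W=3, X=2, V=0, Z=3, Y=0) weight 1/600
  … 16 more
Group by Z:
  weight(Z=0) = 17/900
  weight(Z=1) = 17/1800
  weight(Z=2) = 1/75
  weight(Z=3) = 13/900
Total weight = 17/900 + 17/1800 + 1/75 + 13/900 = 101/1800
P(Z=0 | obs) = 17/900 / 101/1800 = 34/101
P(Z=1 | obs) = 17/1800 / 101/1800 = 17/101
P(Z=2 | obs) = 1/75 / 101/1800 = 24/101
P(Z=3 | obs) = 13/900 / 101/1800 = 26/101

P(Z = 0 | obs) = 34/101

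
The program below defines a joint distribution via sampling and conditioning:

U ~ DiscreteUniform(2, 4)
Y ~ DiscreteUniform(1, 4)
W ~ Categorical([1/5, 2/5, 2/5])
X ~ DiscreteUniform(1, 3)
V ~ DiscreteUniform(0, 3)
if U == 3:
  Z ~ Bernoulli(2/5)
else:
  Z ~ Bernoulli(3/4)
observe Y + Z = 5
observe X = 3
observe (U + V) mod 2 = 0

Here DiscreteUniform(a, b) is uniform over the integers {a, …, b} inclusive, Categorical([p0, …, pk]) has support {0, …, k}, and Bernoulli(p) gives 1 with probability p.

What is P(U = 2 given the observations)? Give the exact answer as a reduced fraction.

Enumerate traces; 18 have nonzero weight after conditioning:
  (U=2, Y=4, W=0, X=3, V=0, Z=1) weight 1/960
  (U=2, Y=4, W=0, X=3, V=2, Z=1) weight 1/960
  (U=2, Y=4, W=1, X=3, V=0, Z=1) weight 1/480
  (U=2, Y=4, W=1, X=3, V=2, Z=1) weight 1/480
  (U=2, Y=4, W=2, X=3, V=0, Z=1) weight 1/480
  (U=2, Y=4, W=2, X=3, V=2, Z=1) weight 1/480
  (U=3, Y=4, W=0, X=3, V=1, Z=1) weight 1/1800
  (U=3, Y=4, W=0, X=3, V=3, Z=1) weight 1/1800
  (U=4, Y=4, W=0, X=3, V=0, Z=1) weight 1/960
  … 9 more
Group by U:
  weight(U=2) = 1/96
  weight(U=3) = 1/180
  weight(U=4) = 1/96
Total weight = 1/96 + 1/180 + 1/96 = 19/720
P(U=2 | obs) = 1/96 / 19/720 = 15/38
P(U=3 | obs) = 1/180 / 19/720 = 4/19
P(U=4 | obs) = 1/96 / 19/720 = 15/38

P(U = 2 | obs) = 15/38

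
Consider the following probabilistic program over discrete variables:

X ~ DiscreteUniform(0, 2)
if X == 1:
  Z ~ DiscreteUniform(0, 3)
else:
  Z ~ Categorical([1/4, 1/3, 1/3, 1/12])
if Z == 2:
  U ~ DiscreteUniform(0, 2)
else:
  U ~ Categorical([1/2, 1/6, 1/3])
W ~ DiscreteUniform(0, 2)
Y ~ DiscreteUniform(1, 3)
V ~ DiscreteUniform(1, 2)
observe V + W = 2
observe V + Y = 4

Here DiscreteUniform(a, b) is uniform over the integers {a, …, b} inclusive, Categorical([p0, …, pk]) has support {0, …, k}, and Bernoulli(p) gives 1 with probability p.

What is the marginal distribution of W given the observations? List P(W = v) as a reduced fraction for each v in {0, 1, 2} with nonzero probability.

P(W=0) = 1/2, P(W=1) = 1/2

Enumerate traces; 72 have nonzero weight after conditioning:
  (X=0, Z=0, U=0, W=0, Y=2, V=2) weight 1/432
  (X=0, Z=0, U=0, W=1, Y=3, V=1) weight 1/432
  (X=0, Z=0, U=1, W=0, Y=2, V=2) weight 1/1296
  (X=0, Z=0, U=1, W=1, Y=3, V=1) weight 1/1296
  (X=0, Z=0, U=2, W=0, Y=2, V=2) weight 1/648
  (X=0, Z=0, U=2, W=1, Y=3, V=1) weight 1/648
  (X=0, Z=1, U=0, W=0, Y=2, V=2) weight 1/324
  (X=0, Z=1, U=0, W=1, Y=3, V=1) weight 1/324
  … 64 more
Group by W:
  weight(W=0) = 1/18
  weight(W=1) = 1/18
Total weight = 1/18 + 1/18 = 1/9
P(W=0 | obs) = 1/18 / 1/9 = 1/2
P(W=1 | obs) = 1/18 / 1/9 = 1/2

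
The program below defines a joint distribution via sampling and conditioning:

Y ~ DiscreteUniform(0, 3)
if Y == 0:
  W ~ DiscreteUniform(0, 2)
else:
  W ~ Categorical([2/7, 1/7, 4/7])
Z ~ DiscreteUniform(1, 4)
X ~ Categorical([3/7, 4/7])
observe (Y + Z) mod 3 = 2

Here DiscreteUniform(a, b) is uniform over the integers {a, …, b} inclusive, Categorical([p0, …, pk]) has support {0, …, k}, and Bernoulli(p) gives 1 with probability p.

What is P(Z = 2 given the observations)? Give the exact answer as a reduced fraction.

P(Z = 2 | obs) = 2/5

Enumerate traces; 30 have nonzero weight after conditioning:
  (Y=0, W=0, Z=2, X=0) weight 1/112
  (Y=0, W=0, Z=2, X=1) weight 1/84
  (Y=0, W=1, Z=2, X=0) weight 1/112
  (Y=0, W=1, Z=2, X=1) weight 1/84
  (Y=0, W=2, Z=2, X=0) weight 1/112
  (Y=0, W=2, Z=2, X=1) weight 1/84
  (Y=1, W=0, Z=1, X=0) weight 3/392
  (Y=1, W=0, Z=1, X=1) weight 1/98
  (Y=1, W=0, Z=4, X=0) weight 3/392
  (Y=2, W=0, Z=3, X=0) weight 3/392
  … 20 more
Group by Z:
  weight(Z=1) = 1/16
  weight(Z=2) = 1/8
  weight(Z=3) = 1/16
  weight(Z=4) = 1/16
Total weight = 1/16 + 1/8 + 1/16 + 1/16 = 5/16
P(Z=1 | obs) = 1/16 / 5/16 = 1/5
P(Z=2 | obs) = 1/8 / 5/16 = 2/5
P(Z=3 | obs) = 1/16 / 5/16 = 1/5
P(Z=4 | obs) = 1/16 / 5/16 = 1/5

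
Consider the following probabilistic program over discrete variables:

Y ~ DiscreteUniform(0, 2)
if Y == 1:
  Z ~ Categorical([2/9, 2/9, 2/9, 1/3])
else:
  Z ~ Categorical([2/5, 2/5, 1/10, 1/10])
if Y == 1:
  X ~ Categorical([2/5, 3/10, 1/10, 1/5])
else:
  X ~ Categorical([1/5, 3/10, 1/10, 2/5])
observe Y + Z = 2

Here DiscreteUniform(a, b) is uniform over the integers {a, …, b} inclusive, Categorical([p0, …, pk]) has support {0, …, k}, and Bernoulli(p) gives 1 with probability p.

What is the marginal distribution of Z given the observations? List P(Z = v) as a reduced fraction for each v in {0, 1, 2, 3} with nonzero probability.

Enumerate traces; 12 have nonzero weight after conditioning:
  (Y=0, Z=2, X=0) weight 1/150
  (Y=0, Z=2, X=1) weight 1/100
  (Y=0, Z=2, X=2) weight 1/300
  (Y=0, Z=2, X=3) weight 1/75
  (Y=1, Z=1, X=0) weight 4/135
  (Y=1, Z=1, X=1) weight 1/45
  (Y=1, Z=1, X=2) weight 1/135
  (Y=1, Z=1, X=3) weight 2/135
  (Y=2, Z=0, X=0) weight 2/75
  … 3 more
Group by Z:
  weight(Z=0) = 2/15
  weight(Z=1) = 2/27
  weight(Z=2) = 1/30
Total weight = 2/15 + 2/27 + 1/30 = 13/54
P(Z=0 | obs) = 2/15 / 13/54 = 36/65
P(Z=1 | obs) = 2/27 / 13/54 = 4/13
P(Z=2 | obs) = 1/30 / 13/54 = 9/65

P(Z=0) = 36/65, P(Z=1) = 4/13, P(Z=2) = 9/65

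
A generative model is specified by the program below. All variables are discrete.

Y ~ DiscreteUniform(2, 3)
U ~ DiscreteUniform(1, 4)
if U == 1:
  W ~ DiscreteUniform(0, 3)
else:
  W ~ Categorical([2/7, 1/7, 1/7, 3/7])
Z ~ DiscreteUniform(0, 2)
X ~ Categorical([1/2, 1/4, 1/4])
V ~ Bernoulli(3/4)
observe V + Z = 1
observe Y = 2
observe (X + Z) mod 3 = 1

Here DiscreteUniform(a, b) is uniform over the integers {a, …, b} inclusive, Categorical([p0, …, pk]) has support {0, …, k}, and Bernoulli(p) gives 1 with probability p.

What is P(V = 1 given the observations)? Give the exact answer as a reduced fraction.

Enumerate traces; 32 have nonzero weight after conditioning:
  (Y=2, U=1, W=0, Z=0, X=1, V=1) weight 1/512
  (Y=2, U=1, W=0, Z=1, X=0, V=0) weight 1/768
  (Y=2, U=1, W=1, Z=0, X=1, V=1) weight 1/512
  (Y=2, U=1, W=1, Z=1, X=0, V=0) weight 1/768
  (Y=2, U=1, W=2, Z=0, X=1, V=1) weight 1/512
  (Y=2, U=1, W=2, Z=1, X=0, V=0) weight 1/768
  (Y=2, U=1, W=3, Z=0, X=1, V=1) weight 1/512
  (Y=2, U=1, W=3, Z=1, X=0, V=0) weight 1/768
  … 24 more
Group by V:
  weight(V=0) = 1/48
  weight(V=1) = 1/32
Total weight = 1/48 + 1/32 = 5/96
P(V=0 | obs) = 1/48 / 5/96 = 2/5
P(V=1 | obs) = 1/32 / 5/96 = 3/5

P(V = 1 | obs) = 3/5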